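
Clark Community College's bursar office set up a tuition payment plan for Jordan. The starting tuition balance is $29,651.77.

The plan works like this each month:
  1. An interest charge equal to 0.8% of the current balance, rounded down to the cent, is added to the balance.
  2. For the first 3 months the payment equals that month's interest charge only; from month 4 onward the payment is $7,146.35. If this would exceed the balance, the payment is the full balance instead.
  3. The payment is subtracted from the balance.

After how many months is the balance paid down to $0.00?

8

Month 1: opening $29,651.77; interest $237.21 → $29,888.98; payment $237.21; balance $29,651.77
Month 2: opening $29,651.77; interest $237.21 → $29,888.98; payment $237.21; balance $29,651.77
Month 3: opening $29,651.77; interest $237.21 → $29,888.98; payment $237.21; balance $29,651.77
Month 4: opening $29,651.77; interest $237.21 → $29,888.98; payment $7,146.35; balance $22,742.63
Month 5: opening $22,742.63; interest $181.94 → $22,924.57; payment $7,146.35; balance $15,778.22
Month 6: opening $15,778.22; interest $126.22 → $15,904.44; payment $7,146.35; balance $8,758.09
Month 7: opening $8,758.09; interest $70.06 → $8,828.15; payment $7,146.35; balance $1,681.80
Month 8: opening $1,681.80; interest $13.45 → $1,695.25; payment $1,695.25; balance $0.00
Balance reaches $0.00 in month 8.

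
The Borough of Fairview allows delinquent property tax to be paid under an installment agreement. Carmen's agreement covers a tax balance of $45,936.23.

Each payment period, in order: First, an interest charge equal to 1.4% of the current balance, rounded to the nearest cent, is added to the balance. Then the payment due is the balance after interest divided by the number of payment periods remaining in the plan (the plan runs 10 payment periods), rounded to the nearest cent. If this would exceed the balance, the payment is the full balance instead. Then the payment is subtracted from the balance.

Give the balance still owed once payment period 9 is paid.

Payment period 1: opening $45,936.23; interest $643.11 → $46,579.34; payment $4,657.93; balance $41,921.41
Payment period 2: opening $41,921.41; interest $586.90 → $42,508.31; payment $4,723.15; balance $37,785.16
Payment period 3: opening $37,785.16; interest $528.99 → $38,314.15; payment $4,789.27; balance $33,524.88
Payment period 4: opening $33,524.88; interest $469.35 → $33,994.23; payment $4,856.32; balance $29,137.91
Payment period 5: opening $29,137.91; interest $407.93 → $29,545.84; payment $4,924.31; balance $24,621.53
Payment period 6: opening $24,621.53; interest $344.70 → $24,966.23; payment $4,993.25; balance $19,972.98
Payment period 7: opening $19,972.98; interest $279.62 → $20,252.60; payment $5,063.15; balance $15,189.45
Payment period 8: opening $15,189.45; interest $212.65 → $15,402.10; payment $5,134.03; balance $10,268.07
Payment period 9: opening $10,268.07; interest $143.75 → $10,411.82; payment $5,205.91; balance $5,205.91

$5,205.91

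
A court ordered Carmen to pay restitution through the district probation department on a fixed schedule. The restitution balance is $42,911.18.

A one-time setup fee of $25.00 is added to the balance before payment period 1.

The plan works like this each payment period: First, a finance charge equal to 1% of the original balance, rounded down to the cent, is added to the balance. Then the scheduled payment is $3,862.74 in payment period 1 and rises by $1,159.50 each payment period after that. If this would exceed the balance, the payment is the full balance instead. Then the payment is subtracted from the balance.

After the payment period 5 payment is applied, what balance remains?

$14,173.03

Payment period 1: $42,936.18 +$429.11 interest = $43,365.29; pay $3,862.74 → $39,502.55
Payment period 2: $39,502.55 +$429.11 interest = $39,931.66; pay $5,022.24 → $34,909.42
Payment period 3: $34,909.42 +$429.11 interest = $35,338.53; pay $6,181.74 → $29,156.79
Payment period 4: $29,156.79 +$429.11 interest = $29,585.90; pay $7,341.24 → $22,244.66
Payment period 5: $22,244.66 +$429.11 interest = $22,673.77; pay $8,500.74 → $14,173.03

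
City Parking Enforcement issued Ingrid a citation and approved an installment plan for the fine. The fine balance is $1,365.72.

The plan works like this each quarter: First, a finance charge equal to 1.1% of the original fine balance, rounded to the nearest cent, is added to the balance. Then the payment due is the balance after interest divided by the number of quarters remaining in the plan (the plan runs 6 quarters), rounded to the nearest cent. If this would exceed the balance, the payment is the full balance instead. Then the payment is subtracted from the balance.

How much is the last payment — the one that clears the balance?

Quarter 1: $1,365.72 +$15.02 interest = $1,380.74; pay $230.12 → $1,150.62
Quarter 2: $1,150.62 +$15.02 interest = $1,165.64; pay $233.13 → $932.51
Quarter 3: $932.51 +$15.02 interest = $947.53; pay $236.88 → $710.65
Quarter 4: $710.65 +$15.02 interest = $725.67; pay $241.89 → $483.78
Quarter 5: $483.78 +$15.02 interest = $498.80; pay $249.40 → $249.40
Quarter 6: $249.40 +$15.02 interest = $264.42; pay $264.42 → $0.00

$264.42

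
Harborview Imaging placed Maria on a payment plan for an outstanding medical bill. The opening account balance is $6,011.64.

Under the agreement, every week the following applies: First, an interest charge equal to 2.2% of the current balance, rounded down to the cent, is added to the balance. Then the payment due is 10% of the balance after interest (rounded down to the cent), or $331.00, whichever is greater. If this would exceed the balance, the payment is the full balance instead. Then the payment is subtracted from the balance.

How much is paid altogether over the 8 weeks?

$3,735.89

Week 1: opening $6,011.64; interest $132.25 → $6,143.89; payment $614.38; balance $5,529.51
Week 2: opening $5,529.51; interest $121.64 → $5,651.15; payment $565.11; balance $5,086.04
Week 3: opening $5,086.04; interest $111.89 → $5,197.93; payment $519.79; balance $4,678.14
Week 4: opening $4,678.14; interest $102.91 → $4,781.05; payment $478.10; balance $4,302.95
Week 5: opening $4,302.95; interest $94.66 → $4,397.61; payment $439.76; balance $3,957.85
Week 6: opening $3,957.85; interest $87.07 → $4,044.92; payment $404.49; balance $3,640.43
Week 7: opening $3,640.43; interest $80.08 → $3,720.51; payment $372.05; balance $3,348.46
Week 8: opening $3,348.46; interest $73.66 → $3,422.12; payment $342.21; balance $3,079.91
Total paid: $3,735.89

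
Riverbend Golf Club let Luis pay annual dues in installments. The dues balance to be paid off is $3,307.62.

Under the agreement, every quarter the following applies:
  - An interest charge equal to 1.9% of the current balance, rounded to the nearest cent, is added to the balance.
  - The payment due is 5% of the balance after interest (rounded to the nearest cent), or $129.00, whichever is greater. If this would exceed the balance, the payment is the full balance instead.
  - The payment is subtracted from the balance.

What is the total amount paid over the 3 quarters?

Quarter 1: $3,307.62 +$62.84 interest = $3,370.46; pay $168.52 → $3,201.94
Quarter 2: $3,201.94 +$60.84 interest = $3,262.78; pay $163.14 → $3,099.64
Quarter 3: $3,099.64 +$58.89 interest = $3,158.53; pay $157.93 → $3,000.60
Total paid: $489.59

$489.59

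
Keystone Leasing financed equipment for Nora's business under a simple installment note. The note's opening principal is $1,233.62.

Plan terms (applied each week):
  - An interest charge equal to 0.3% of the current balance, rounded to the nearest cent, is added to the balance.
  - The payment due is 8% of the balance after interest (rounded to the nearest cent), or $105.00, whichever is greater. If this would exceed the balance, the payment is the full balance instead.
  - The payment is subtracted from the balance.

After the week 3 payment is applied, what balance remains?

# | Opening | Interest | Payment | End bal
1 | $1,233.62 | $3.70 | $105.00 | $1,132.32
2 | $1,132.32 | $3.40 | $105.00 | $1,030.72
3 | $1,030.72 | $3.09 | $105.00 | $928.81

$928.81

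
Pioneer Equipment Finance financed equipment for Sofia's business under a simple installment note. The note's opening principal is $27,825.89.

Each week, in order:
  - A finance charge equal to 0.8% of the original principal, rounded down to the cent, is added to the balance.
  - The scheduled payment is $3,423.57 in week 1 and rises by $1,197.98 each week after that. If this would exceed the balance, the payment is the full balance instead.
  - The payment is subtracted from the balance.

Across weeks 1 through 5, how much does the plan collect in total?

$28,938.89

Week 1: opening $27,825.89; interest $222.60 → $28,048.49; payment $3,423.57; balance $24,624.92
Week 2: opening $24,624.92; interest $222.60 → $24,847.52; payment $4,621.55; balance $20,225.97
Week 3: opening $20,225.97; interest $222.60 → $20,448.57; payment $5,819.53; balance $14,629.04
Week 4: opening $14,629.04; interest $222.60 → $14,851.64; payment $7,017.51; balance $7,834.13
Week 5: opening $7,834.13; interest $222.60 → $8,056.73; payment $8,056.73; balance $0.00
Total paid: $28,938.89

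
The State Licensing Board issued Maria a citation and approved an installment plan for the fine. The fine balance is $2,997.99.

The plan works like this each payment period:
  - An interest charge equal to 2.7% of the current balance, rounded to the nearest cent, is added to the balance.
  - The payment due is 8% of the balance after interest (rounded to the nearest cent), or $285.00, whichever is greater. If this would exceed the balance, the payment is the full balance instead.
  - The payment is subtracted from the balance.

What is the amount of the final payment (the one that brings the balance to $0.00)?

Payment period 1: opening $2,997.99; interest $80.95 → $3,078.94; payment $285.00; balance $2,793.94
Payment period 2: opening $2,793.94; interest $75.44 → $2,869.38; payment $285.00; balance $2,584.38
Payment period 3: opening $2,584.38; interest $69.78 → $2,654.16; payment $285.00; balance $2,369.16
Payment period 4: opening $2,369.16; interest $63.97 → $2,433.13; payment $285.00; balance $2,148.13
Payment period 5: opening $2,148.13; interest $58.00 → $2,206.13; payment $285.00; balance $1,921.13
Payment period 6: opening $1,921.13; interest $51.87 → $1,973.00; payment $285.00; balance $1,688.00
Payment period 7: opening $1,688.00; interest $45.58 → $1,733.58; payment $285.00; balance $1,448.58
Payment period 8: opening $1,448.58; interest $39.11 → $1,487.69; payment $285.00; balance $1,202.69
Payment period 9: opening $1,202.69; interest $32.47 → $1,235.16; payment $285.00; balance $950.16
Payment period 10: opening $950.16; interest $25.65 → $975.81; payment $285.00; balance $690.81
Payment period 11: opening $690.81; interest $18.65 → $709.46; payment $285.00; balance $424.46
Payment period 12: opening $424.46; interest $11.46 → $435.92; payment $285.00; balance $150.92
Payment period 13: opening $150.92; interest $4.07 → $154.99; payment $154.99; balance $0.00

$154.99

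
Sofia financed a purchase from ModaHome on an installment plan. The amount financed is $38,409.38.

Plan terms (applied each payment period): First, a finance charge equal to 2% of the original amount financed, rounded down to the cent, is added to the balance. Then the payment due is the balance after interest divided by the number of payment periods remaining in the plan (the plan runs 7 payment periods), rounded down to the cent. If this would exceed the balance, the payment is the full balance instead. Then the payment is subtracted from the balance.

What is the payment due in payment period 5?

$6,326.57

Payment period 1: $38,409.38 +$768.18 interest = $39,177.56; pay $5,596.79 → $33,580.77
Payment period 2: $33,580.77 +$768.18 interest = $34,348.95; pay $5,724.82 → $28,624.13
Payment period 3: $28,624.13 +$768.18 interest = $29,392.31; pay $5,878.46 → $23,513.85
Payment period 4: $23,513.85 +$768.18 interest = $24,282.03; pay $6,070.50 → $18,211.53
Payment period 5: $18,211.53 +$768.18 interest = $18,979.71; pay $6,326.57 → $12,653.14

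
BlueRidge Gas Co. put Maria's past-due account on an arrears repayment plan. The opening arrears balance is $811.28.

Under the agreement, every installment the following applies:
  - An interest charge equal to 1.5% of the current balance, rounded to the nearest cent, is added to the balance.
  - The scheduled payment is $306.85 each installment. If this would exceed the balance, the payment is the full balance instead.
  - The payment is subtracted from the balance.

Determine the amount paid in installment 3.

$220.76

Installment 1: $811.28 +$12.17 interest = $823.45; pay $306.85 → $516.60
Installment 2: $516.60 +$7.75 interest = $524.35; pay $306.85 → $217.50
Installment 3: $217.50 +$3.26 interest = $220.76; pay $220.76 → $0.00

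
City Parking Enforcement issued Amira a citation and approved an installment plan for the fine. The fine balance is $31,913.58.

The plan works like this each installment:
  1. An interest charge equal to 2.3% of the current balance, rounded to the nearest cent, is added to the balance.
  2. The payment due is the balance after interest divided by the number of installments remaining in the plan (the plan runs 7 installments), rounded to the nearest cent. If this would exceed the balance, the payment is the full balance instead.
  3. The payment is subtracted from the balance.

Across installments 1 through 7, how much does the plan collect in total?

$34,988.64

Installment 1: opening $31,913.58; interest $734.01 → $32,647.59; payment $4,663.94; balance $27,983.65
Installment 2: opening $27,983.65; interest $643.62 → $28,627.27; payment $4,771.21; balance $23,856.06
Installment 3: opening $23,856.06; interest $548.69 → $24,404.75; payment $4,880.95; balance $19,523.80
Installment 4: opening $19,523.80; interest $449.05 → $19,972.85; payment $4,993.21; balance $14,979.64
Installment 5: opening $14,979.64; interest $344.53 → $15,324.17; payment $5,108.06; balance $10,216.11
Installment 6: opening $10,216.11; interest $234.97 → $10,451.08; payment $5,225.54; balance $5,225.54
Installment 7: opening $5,225.54; interest $120.19 → $5,345.73; payment $5,345.73; balance $0.00
Total paid: $34,988.64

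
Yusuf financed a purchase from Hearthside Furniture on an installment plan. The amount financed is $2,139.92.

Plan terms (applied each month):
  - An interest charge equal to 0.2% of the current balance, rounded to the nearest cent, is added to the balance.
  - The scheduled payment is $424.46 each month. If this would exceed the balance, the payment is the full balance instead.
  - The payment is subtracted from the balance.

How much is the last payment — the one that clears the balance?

$30.66

Month 1: opening $2,139.92; interest $4.28 → $2,144.20; payment $424.46; balance $1,719.74
Month 2: opening $1,719.74; interest $3.44 → $1,723.18; payment $424.46; balance $1,298.72
Month 3: opening $1,298.72; interest $2.60 → $1,301.32; payment $424.46; balance $876.86
Month 4: opening $876.86; interest $1.75 → $878.61; payment $424.46; balance $454.15
Month 5: opening $454.15; interest $0.91 → $455.06; payment $424.46; balance $30.60
Month 6: opening $30.60; interest $0.06 → $30.66; payment $30.66; balance $0.00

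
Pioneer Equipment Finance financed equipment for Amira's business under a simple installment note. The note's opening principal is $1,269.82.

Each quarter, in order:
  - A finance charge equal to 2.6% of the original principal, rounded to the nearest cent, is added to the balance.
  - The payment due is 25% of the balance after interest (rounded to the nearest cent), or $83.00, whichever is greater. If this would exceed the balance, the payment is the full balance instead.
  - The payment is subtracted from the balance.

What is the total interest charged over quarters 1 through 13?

Quarter 1: opening $1,269.82; interest $33.02 → $1,302.84; payment $325.71; balance $977.13
Quarter 2: opening $977.13; interest $33.02 → $1,010.15; payment $252.54; balance $757.61
Quarter 3: opening $757.61; interest $33.02 → $790.63; payment $197.66; balance $592.97
Quarter 4: opening $592.97; interest $33.02 → $625.99; payment $156.50; balance $469.49
Quarter 5: opening $469.49; interest $33.02 → $502.51; payment $125.63; balance $376.88
Quarter 6: opening $376.88; interest $33.02 → $409.90; payment $102.48; balance $307.42
Quarter 7: opening $307.42; interest $33.02 → $340.44; payment $85.11; balance $255.33
Quarter 8: opening $255.33; interest $33.02 → $288.35; payment $83.00; balance $205.35
Quarter 9: opening $205.35; interest $33.02 → $238.37; payment $83.00; balance $155.37
Quarter 10: opening $155.37; interest $33.02 → $188.39; payment $83.00; balance $105.39
Quarter 11: opening $105.39; interest $33.02 → $138.41; payment $83.00; balance $55.41
Quarter 12: opening $55.41; interest $33.02 → $88.43; payment $83.00; balance $5.43
Quarter 13: opening $5.43; interest $33.02 → $38.45; payment $38.45; balance $0.00
Total interest: $33.02 + $33.02 + $33.02 + $33.02 + $33.02 + $33.02 + $33.02 + $33.02 + $33.02 + $33.02 + $33.02 + $33.02 + $33.02 = $429.26

$429.26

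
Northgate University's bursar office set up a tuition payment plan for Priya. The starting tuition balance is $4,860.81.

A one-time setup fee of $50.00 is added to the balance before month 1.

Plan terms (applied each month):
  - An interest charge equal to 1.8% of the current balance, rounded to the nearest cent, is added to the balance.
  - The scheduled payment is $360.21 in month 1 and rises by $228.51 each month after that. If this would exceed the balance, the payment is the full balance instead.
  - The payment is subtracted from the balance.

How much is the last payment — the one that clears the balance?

# | Opening | Interest | Payment | End bal
1 | $4,910.81 | $88.39 | $360.21 | $4,638.99
2 | $4,638.99 | $83.50 | $588.72 | $4,133.77
3 | $4,133.77 | $74.41 | $817.23 | $3,390.95
4 | $3,390.95 | $61.04 | $1,045.74 | $2,406.25
5 | $2,406.25 | $43.31 | $1,274.25 | $1,175.31
6 | $1,175.31 | $21.16 | $1,196.47 | $0.00

$1,196.47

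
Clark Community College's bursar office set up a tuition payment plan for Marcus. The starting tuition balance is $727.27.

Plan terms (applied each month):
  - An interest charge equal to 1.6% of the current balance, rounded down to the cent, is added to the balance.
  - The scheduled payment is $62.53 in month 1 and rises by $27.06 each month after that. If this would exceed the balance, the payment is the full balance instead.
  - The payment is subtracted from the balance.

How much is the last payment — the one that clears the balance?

Month 1: opening $727.27; interest $11.63 → $738.90; payment $62.53; balance $676.37
Month 2: opening $676.37; interest $10.82 → $687.19; payment $89.59; balance $597.60
Month 3: opening $597.60; interest $9.56 → $607.16; payment $116.65; balance $490.51
Month 4: opening $490.51; interest $7.84 → $498.35; payment $143.71; balance $354.64
Month 5: opening $354.64; interest $5.67 → $360.31; payment $170.77; balance $189.54
Month 6: opening $189.54; interest $3.03 → $192.57; payment $192.57; balance $0.00

$192.57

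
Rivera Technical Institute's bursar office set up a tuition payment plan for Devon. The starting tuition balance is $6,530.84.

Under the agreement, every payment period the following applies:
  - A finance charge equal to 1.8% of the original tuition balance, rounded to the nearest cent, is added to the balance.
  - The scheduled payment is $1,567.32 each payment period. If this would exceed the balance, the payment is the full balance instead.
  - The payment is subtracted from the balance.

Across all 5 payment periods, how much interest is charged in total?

Payment period 1: $6,530.84 +$117.56 interest = $6,648.40; pay $1,567.32 → $5,081.08
Payment period 2: $5,081.08 +$117.56 interest = $5,198.64; pay $1,567.32 → $3,631.32
Payment period 3: $3,631.32 +$117.56 interest = $3,748.88; pay $1,567.32 → $2,181.56
Payment period 4: $2,181.56 +$117.56 interest = $2,299.12; pay $1,567.32 → $731.80
Payment period 5: $731.80 +$117.56 interest = $849.36; pay $849.36 → $0.00
Total interest: $117.56 + $117.56 + $117.56 + $117.56 + $117.56 = $587.80

$587.80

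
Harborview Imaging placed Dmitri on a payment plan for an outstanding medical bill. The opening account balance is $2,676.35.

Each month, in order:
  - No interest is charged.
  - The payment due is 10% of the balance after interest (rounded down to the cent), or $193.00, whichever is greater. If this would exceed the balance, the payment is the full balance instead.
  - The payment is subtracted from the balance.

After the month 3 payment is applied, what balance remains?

$1,951.07

Month 1: $2,676.35 − $267.63 → $2,408.72
Month 2: $2,408.72 − $240.87 → $2,167.85
Month 3: $2,167.85 − $216.78 → $1,951.07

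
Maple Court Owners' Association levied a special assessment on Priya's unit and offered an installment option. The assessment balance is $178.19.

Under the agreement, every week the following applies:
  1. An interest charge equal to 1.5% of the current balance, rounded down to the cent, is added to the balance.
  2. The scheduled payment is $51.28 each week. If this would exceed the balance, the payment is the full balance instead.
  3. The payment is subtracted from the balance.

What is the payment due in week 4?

$30.61

Week 1: opening $178.19; interest $2.67 → $180.86; payment $51.28; balance $129.58
Week 2: opening $129.58; interest $1.94 → $131.52; payment $51.28; balance $80.24
Week 3: opening $80.24; interest $1.20 → $81.44; payment $51.28; balance $30.16
Week 4: opening $30.16; interest $0.45 → $30.61; payment $30.61; balance $0.00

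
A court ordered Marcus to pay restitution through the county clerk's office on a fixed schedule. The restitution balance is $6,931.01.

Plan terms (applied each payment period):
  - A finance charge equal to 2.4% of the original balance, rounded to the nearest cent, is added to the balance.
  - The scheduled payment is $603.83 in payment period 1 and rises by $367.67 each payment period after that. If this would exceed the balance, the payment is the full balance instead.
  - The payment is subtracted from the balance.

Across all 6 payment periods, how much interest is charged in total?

$998.04

Payment period 1: $6,931.01 +$166.34 interest = $7,097.35; pay $603.83 → $6,493.52
Payment period 2: $6,493.52 +$166.34 interest = $6,659.86; pay $971.50 → $5,688.36
Payment period 3: $5,688.36 +$166.34 interest = $5,854.70; pay $1,339.17 → $4,515.53
Payment period 4: $4,515.53 +$166.34 interest = $4,681.87; pay $1,706.84 → $2,975.03
Payment period 5: $2,975.03 +$166.34 interest = $3,141.37; pay $2,074.51 → $1,066.86
Payment period 6: $1,066.86 +$166.34 interest = $1,233.20; pay $1,233.20 → $0.00
Total interest: $166.34 + $166.34 + $166.34 + $166.34 + $166.34 + $166.34 = $998.04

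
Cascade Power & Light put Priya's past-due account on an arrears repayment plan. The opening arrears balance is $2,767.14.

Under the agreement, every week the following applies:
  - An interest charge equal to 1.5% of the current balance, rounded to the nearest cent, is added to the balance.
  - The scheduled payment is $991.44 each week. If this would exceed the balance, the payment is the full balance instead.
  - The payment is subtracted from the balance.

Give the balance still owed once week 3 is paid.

$0.00

Week 1: $2,767.14 +$41.51 interest = $2,808.65; pay $991.44 → $1,817.21
Week 2: $1,817.21 +$27.26 interest = $1,844.47; pay $991.44 → $853.03
Week 3: $853.03 +$12.80 interest = $865.83; pay $865.83 → $0.00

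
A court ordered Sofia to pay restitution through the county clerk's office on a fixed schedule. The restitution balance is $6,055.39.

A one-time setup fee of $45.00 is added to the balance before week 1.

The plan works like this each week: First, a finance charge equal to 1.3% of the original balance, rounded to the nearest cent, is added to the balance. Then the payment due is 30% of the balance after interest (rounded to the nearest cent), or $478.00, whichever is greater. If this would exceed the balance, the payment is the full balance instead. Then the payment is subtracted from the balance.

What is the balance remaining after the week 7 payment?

$379.54

Week 1: opening $6,100.39; interest $78.72 → $6,179.11; payment $1,853.73; balance $4,325.38
Week 2: opening $4,325.38; interest $78.72 → $4,404.10; payment $1,321.23; balance $3,082.87
Week 3: opening $3,082.87; interest $78.72 → $3,161.59; payment $948.48; balance $2,213.11
Week 4: opening $2,213.11; interest $78.72 → $2,291.83; payment $687.55; balance $1,604.28
Week 5: opening $1,604.28; interest $78.72 → $1,683.00; payment $504.90; balance $1,178.10
Week 6: opening $1,178.10; interest $78.72 → $1,256.82; payment $478.00; balance $778.82
Week 7: opening $778.82; interest $78.72 → $857.54; payment $478.00; balance $379.54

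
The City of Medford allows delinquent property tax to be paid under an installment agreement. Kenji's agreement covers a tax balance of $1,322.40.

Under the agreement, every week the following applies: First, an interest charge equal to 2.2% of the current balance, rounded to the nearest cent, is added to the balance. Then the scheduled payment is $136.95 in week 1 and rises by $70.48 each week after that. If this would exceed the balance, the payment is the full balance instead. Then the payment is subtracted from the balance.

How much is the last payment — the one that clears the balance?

Week 1: $1,322.40 +$29.09 interest = $1,351.49; pay $136.95 → $1,214.54
Week 2: $1,214.54 +$26.72 interest = $1,241.26; pay $207.43 → $1,033.83
Week 3: $1,033.83 +$22.74 interest = $1,056.57; pay $277.91 → $778.66
Week 4: $778.66 +$17.13 interest = $795.79; pay $348.39 → $447.40
Week 5: $447.40 +$9.84 interest = $457.24; pay $418.87 → $38.37
Week 6: $38.37 +$0.84 interest = $39.21; pay $39.21 → $0.00

$39.21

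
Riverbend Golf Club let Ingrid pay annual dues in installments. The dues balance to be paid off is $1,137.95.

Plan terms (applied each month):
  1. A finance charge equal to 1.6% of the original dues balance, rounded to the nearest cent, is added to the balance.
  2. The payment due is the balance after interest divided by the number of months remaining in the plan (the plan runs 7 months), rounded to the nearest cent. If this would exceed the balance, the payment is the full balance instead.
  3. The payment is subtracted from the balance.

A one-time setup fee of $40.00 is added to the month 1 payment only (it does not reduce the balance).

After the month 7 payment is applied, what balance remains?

$0.00

# | Opening | Interest | Payment | Fee | End bal
1 | $1,137.95 | $18.21 | $165.17 | $40.00 | $990.99
2 | $990.99 | $18.21 | $168.20 | — | $841.00
3 | $841.00 | $18.21 | $171.84 | — | $687.37
4 | $687.37 | $18.21 | $176.40 | — | $529.18
5 | $529.18 | $18.21 | $182.46 | — | $364.93
6 | $364.93 | $18.21 | $191.57 | — | $191.57
7 | $191.57 | $18.21 | $209.78 | — | $0.00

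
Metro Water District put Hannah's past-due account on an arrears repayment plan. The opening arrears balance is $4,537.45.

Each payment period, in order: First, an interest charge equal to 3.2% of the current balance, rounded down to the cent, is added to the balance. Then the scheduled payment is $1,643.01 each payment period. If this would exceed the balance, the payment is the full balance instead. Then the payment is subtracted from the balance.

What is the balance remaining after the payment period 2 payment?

$1,493.88

# | Opening | Interest | Payment | End bal
1 | $4,537.45 | $145.19 | $1,643.01 | $3,039.63
2 | $3,039.63 | $97.26 | $1,643.01 | $1,493.88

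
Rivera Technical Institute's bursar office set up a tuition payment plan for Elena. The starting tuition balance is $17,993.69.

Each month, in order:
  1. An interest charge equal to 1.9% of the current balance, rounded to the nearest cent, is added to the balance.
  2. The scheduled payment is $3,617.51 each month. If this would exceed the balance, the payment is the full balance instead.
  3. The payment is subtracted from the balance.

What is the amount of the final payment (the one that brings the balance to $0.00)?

$999.87

Month 1: opening $17,993.69; interest $341.88 → $18,335.57; payment $3,617.51; balance $14,718.06
Month 2: opening $14,718.06; interest $279.64 → $14,997.70; payment $3,617.51; balance $11,380.19
Month 3: opening $11,380.19; interest $216.22 → $11,596.41; payment $3,617.51; balance $7,978.90
Month 4: opening $7,978.90; interest $151.60 → $8,130.50; payment $3,617.51; balance $4,512.99
Month 5: opening $4,512.99; interest $85.75 → $4,598.74; payment $3,617.51; balance $981.23
Month 6: opening $981.23; interest $18.64 → $999.87; payment $999.87; balance $0.00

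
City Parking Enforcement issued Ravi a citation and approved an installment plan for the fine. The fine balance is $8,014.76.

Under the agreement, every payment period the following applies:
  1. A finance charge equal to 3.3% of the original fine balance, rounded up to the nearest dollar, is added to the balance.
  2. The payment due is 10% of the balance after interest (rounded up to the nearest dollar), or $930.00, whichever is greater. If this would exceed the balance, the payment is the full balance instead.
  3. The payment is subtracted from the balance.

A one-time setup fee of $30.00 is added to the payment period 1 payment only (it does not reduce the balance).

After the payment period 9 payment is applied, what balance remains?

$2,029.76

Payment period 1: $8,014.76 +$265.00 interest = $8,279.76; pay $930.00 (+ $30.00 fee) → $7,349.76
Payment period 2: $7,349.76 +$265.00 interest = $7,614.76; pay $930.00 → $6,684.76
Payment period 3: $6,684.76 +$265.00 interest = $6,949.76; pay $930.00 → $6,019.76
Payment period 4: $6,019.76 +$265.00 interest = $6,284.76; pay $930.00 → $5,354.76
Payment period 5: $5,354.76 +$265.00 interest = $5,619.76; pay $930.00 → $4,689.76
Payment period 6: $4,689.76 +$265.00 interest = $4,954.76; pay $930.00 → $4,024.76
Payment period 7: $4,024.76 +$265.00 interest = $4,289.76; pay $930.00 → $3,359.76
Payment period 8: $3,359.76 +$265.00 interest = $3,624.76; pay $930.00 → $2,694.76
Payment period 9: $2,694.76 +$265.00 interest = $2,959.76; pay $930.00 → $2,029.76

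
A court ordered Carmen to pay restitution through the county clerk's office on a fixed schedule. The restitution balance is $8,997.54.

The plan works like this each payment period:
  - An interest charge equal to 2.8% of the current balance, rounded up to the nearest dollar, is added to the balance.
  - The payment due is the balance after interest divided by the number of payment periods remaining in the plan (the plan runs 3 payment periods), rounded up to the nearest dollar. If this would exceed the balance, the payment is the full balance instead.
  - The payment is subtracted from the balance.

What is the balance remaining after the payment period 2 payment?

Payment period 1: $8,997.54 +$252.00 interest = $9,249.54; pay $3,084.00 → $6,165.54
Payment period 2: $6,165.54 +$173.00 interest = $6,338.54; pay $3,170.00 → $3,168.54

$3,168.54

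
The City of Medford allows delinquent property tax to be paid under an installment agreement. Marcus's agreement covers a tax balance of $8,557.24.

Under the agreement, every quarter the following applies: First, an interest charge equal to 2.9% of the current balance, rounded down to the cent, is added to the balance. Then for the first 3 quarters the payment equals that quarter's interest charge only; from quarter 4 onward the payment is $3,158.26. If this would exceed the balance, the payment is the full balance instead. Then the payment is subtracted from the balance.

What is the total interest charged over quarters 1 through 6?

$1,233.28

Quarter 1: $8,557.24 +$248.15 interest = $8,805.39; pay $248.15 → $8,557.24
Quarter 2: $8,557.24 +$248.15 interest = $8,805.39; pay $248.15 → $8,557.24
Quarter 3: $8,557.24 +$248.15 interest = $8,805.39; pay $248.15 → $8,557.24
Quarter 4: $8,557.24 +$248.15 interest = $8,805.39; pay $3,158.26 → $5,647.13
Quarter 5: $5,647.13 +$163.76 interest = $5,810.89; pay $3,158.26 → $2,652.63
Quarter 6: $2,652.63 +$76.92 interest = $2,729.55; pay $2,729.55 → $0.00
Total interest: $248.15 + $248.15 + $248.15 + $248.15 + $163.76 + $76.92 = $1,233.28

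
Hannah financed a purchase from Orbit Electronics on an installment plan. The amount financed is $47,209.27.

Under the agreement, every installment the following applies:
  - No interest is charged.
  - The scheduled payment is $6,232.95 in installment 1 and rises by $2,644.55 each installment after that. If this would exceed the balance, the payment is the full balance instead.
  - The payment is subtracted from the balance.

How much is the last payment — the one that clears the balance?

$6,410.17

Installment 1: opening $47,209.27; payment $6,232.95; balance $40,976.32
Installment 2: opening $40,976.32; payment $8,877.50; balance $32,098.82
Installment 3: opening $32,098.82; payment $11,522.05; balance $20,576.77
Installment 4: opening $20,576.77; payment $14,166.60; balance $6,410.17
Installment 5: opening $6,410.17; payment $6,410.17; balance $0.00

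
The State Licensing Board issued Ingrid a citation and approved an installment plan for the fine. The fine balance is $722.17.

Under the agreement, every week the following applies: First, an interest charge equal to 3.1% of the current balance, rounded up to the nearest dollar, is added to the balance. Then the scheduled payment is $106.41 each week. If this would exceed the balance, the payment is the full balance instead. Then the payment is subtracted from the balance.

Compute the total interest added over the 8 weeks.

$106.00

# | Opening | Interest | Payment | End bal
1 | $722.17 | $23.00 | $106.41 | $638.76
2 | $638.76 | $20.00 | $106.41 | $552.35
3 | $552.35 | $18.00 | $106.41 | $463.94
4 | $463.94 | $15.00 | $106.41 | $372.53
5 | $372.53 | $12.00 | $106.41 | $278.12
6 | $278.12 | $9.00 | $106.41 | $180.71
7 | $180.71 | $6.00 | $106.41 | $80.30
8 | $80.30 | $3.00 | $83.30 | $0.00
Total interest: $23.00 + $20.00 + $18.00 + $15.00 + $12.00 + $9.00 + $6.00 + $3.00 = $106.00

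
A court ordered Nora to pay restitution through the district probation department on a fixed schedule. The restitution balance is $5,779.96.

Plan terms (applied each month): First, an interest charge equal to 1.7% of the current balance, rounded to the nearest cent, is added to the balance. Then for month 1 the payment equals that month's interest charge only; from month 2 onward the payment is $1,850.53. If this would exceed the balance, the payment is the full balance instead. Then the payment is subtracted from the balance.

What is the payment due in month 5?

$440.65

Month 1: $5,779.96 +$98.26 interest = $5,878.22; pay $98.26 → $5,779.96
Month 2: $5,779.96 +$98.26 interest = $5,878.22; pay $1,850.53 → $4,027.69
Month 3: $4,027.69 +$68.47 interest = $4,096.16; pay $1,850.53 → $2,245.63
Month 4: $2,245.63 +$38.18 interest = $2,283.81; pay $1,850.53 → $433.28
Month 5: $433.28 +$7.37 interest = $440.65; pay $440.65 → $0.00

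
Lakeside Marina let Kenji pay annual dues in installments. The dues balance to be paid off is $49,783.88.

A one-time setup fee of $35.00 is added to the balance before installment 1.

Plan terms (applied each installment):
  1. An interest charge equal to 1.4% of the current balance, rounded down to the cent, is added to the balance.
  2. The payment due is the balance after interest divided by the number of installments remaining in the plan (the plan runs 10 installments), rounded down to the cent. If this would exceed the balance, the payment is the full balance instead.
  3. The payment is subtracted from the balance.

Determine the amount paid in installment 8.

$5,567.97

Installment 1: $49,818.88 +$697.46 interest = $50,516.34; pay $5,051.63 → $45,464.71
Installment 2: $45,464.71 +$636.50 interest = $46,101.21; pay $5,122.35 → $40,978.86
Installment 3: $40,978.86 +$573.70 interest = $41,552.56; pay $5,194.07 → $36,358.49
Installment 4: $36,358.49 +$509.01 interest = $36,867.50; pay $5,266.78 → $31,600.72
Installment 5: $31,600.72 +$442.41 interest = $32,043.13; pay $5,340.52 → $26,702.61
Installment 6: $26,702.61 +$373.83 interest = $27,076.44; pay $5,415.28 → $21,661.16
Installment 7: $21,661.16 +$303.25 interest = $21,964.41; pay $5,491.10 → $16,473.31
Installment 8: $16,473.31 +$230.62 interest = $16,703.93; pay $5,567.97 → $11,135.96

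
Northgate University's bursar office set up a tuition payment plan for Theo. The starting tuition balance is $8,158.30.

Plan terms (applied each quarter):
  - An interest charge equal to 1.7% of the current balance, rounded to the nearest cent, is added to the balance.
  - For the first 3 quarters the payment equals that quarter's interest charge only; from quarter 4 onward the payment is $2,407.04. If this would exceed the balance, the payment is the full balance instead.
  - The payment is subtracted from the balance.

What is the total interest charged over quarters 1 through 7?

# | Opening | Interest | Payment | End bal
1 | $8,158.30 | $138.69 | $138.69 | $8,158.30
2 | $8,158.30 | $138.69 | $138.69 | $8,158.30
3 | $8,158.30 | $138.69 | $138.69 | $8,158.30
4 | $8,158.30 | $138.69 | $2,407.04 | $5,889.95
5 | $5,889.95 | $100.13 | $2,407.04 | $3,583.04
6 | $3,583.04 | $60.91 | $2,407.04 | $1,236.91
7 | $1,236.91 | $21.03 | $1,257.94 | $0.00
Total interest: $138.69 + $138.69 + $138.69 + $138.69 + $100.13 + $60.91 + $21.03 = $736.83

$736.83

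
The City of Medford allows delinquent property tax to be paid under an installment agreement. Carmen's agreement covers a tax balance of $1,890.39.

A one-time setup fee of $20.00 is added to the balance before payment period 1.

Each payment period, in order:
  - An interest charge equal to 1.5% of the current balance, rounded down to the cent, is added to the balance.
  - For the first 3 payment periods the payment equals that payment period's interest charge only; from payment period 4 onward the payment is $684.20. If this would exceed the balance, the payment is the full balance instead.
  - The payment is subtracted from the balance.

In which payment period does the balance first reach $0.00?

6

Payment period 1: opening $1,910.39; interest $28.65 → $1,939.04; payment $28.65; balance $1,910.39
Payment period 2: opening $1,910.39; interest $28.65 → $1,939.04; payment $28.65; balance $1,910.39
Payment period 3: opening $1,910.39; interest $28.65 → $1,939.04; payment $28.65; balance $1,910.39
Payment period 4: opening $1,910.39; interest $28.65 → $1,939.04; payment $684.20; balance $1,254.84
Payment period 5: opening $1,254.84; interest $18.82 → $1,273.66; payment $684.20; balance $589.46
Payment period 6: opening $589.46; interest $8.84 → $598.30; payment $598.30; balance $0.00
Balance reaches $0.00 in payment period 6.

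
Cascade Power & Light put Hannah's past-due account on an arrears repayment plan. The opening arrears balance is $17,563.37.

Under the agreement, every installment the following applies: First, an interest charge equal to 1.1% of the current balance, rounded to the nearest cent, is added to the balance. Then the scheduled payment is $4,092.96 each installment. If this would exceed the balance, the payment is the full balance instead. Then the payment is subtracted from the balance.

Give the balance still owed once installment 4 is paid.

$1,705.04

# | Opening | Interest | Payment | End bal
1 | $17,563.37 | $193.20 | $4,092.96 | $13,663.61
2 | $13,663.61 | $150.30 | $4,092.96 | $9,720.95
3 | $9,720.95 | $106.93 | $4,092.96 | $5,734.92
4 | $5,734.92 | $63.08 | $4,092.96 | $1,705.04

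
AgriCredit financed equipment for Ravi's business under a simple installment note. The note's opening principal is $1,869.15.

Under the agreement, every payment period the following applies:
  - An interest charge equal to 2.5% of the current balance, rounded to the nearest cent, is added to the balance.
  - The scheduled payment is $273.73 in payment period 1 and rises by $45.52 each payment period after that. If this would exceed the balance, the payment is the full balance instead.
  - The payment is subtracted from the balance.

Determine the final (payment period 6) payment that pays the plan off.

Payment period 1: $1,869.15 +$46.73 interest = $1,915.88; pay $273.73 → $1,642.15
Payment period 2: $1,642.15 +$41.05 interest = $1,683.20; pay $319.25 → $1,363.95
Payment period 3: $1,363.95 +$34.10 interest = $1,398.05; pay $364.77 → $1,033.28
Payment period 4: $1,033.28 +$25.83 interest = $1,059.11; pay $410.29 → $648.82
Payment period 5: $648.82 +$16.22 interest = $665.04; pay $455.81 → $209.23
Payment period 6: $209.23 +$5.23 interest = $214.46; pay $214.46 → $0.00

$214.46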